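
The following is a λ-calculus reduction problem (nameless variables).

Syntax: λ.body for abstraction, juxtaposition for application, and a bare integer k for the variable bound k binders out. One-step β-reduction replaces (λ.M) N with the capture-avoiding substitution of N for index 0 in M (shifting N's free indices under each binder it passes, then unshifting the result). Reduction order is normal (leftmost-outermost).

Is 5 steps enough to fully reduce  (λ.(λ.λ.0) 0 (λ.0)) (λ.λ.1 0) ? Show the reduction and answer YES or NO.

Answer: YES — reaches normal form λ.0 in 3 ≤ 5 steps

Reduction:
  start: (λ.(λ.λ.0) 0 (λ.0)) (λ.λ.1 0)
  step 1: (λ.λ.0) (λ.λ.1 0) (λ.0)
  step 2: (λ.0) (λ.0)
  step 3: λ.0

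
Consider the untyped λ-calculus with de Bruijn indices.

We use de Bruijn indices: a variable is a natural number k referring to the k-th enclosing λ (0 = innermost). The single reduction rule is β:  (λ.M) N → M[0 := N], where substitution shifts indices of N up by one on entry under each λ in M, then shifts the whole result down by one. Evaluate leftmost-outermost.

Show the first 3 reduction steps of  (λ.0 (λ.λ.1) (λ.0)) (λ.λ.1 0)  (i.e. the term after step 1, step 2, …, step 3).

Answer: after 3 steps: (λ.λ.1) (λ.0)

Reduction:
  start: (λ.0 (λ.λ.1) (λ.0)) (λ.λ.1 0)
  step 1: (λ.λ.1 0) (λ.λ.1) (λ.0)
  step 2: (λ.(λ.λ.1) 0) (λ.0)
  step 3: (λ.λ.1) (λ.0)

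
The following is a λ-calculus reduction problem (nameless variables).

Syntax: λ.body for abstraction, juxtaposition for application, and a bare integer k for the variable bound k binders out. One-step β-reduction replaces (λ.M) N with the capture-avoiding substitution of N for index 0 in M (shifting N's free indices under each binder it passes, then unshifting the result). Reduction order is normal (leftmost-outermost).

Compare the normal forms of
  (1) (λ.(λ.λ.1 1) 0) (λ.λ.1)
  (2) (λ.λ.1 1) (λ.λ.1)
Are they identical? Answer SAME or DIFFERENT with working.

Term A:
  start: (λ.(λ.λ.1 1) 0) (λ.λ.1)
  step 1: (λ.λ.1 1) (λ.λ.1)
  step 2: λ.(λ.λ.1) (λ.λ.1)
  step 3: λ.λ.λ.λ.1

Term B:
  start: (λ.λ.1 1) (λ.λ.1)
  step 1: λ.(λ.λ.1) (λ.λ.1)
  step 2: λ.λ.λ.λ.1

Answer: SAME — A ⇓ λ.λ.λ.λ.1, B ⇓ λ.λ.λ.λ.1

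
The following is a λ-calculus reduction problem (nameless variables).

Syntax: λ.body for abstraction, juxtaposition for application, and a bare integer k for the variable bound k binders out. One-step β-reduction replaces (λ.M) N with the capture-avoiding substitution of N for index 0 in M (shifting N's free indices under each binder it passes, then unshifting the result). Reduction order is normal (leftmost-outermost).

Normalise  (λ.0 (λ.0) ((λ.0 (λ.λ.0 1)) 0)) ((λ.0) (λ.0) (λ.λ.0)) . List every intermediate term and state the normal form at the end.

  start: (λ.0 (λ.0) ((λ.0 (λ.λ.0 1)) 0)) ((λ.0) (λ.0) (λ.λ.0))
  →1  (λ.0) (λ.0) (λ.λ.0) (λ.0) ((λ.0 (λ.λ.0 1)) ((λ.0) (λ.0) (λ.λ.0)))
  →2  (λ.0) (λ.λ.0) (λ.0) ((λ.0 (λ.λ.0 1)) ((λ.0) (λ.0) (λ.λ.0)))
  →3  (λ.λ.0) (λ.0) ((λ.0 (λ.λ.0 1)) ((λ.0) (λ.0) (λ.λ.0)))
  →4  (λ.0) ((λ.0 (λ.λ.0 1)) ((λ.0) (λ.0) (λ.λ.0)))
  →5  (λ.0 (λ.λ.0 1)) ((λ.0) (λ.0) (λ.λ.0))
  →6  (λ.0) (λ.0) (λ.λ.0) (λ.λ.0 1)
  →7  (λ.0) (λ.λ.0) (λ.λ.0 1)
  →8  (λ.λ.0) (λ.λ.0 1)
  →9  λ.0

Answer: normal form = λ.0  (in 9 steps)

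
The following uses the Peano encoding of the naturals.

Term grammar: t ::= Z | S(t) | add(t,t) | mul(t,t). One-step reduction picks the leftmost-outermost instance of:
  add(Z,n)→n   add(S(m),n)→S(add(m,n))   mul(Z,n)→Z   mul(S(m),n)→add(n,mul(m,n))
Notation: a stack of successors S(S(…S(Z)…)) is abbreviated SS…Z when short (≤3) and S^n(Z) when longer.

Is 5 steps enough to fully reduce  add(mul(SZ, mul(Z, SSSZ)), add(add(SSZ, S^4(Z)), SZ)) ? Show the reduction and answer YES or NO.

  start: add(mul(SZ, mul(Z, SSSZ)), add(add(SSZ, S^4(Z)), SZ))
  step 1: add(add(mul(Z, SSSZ), mul(Z, mul(Z, SSSZ))), add(add(SSZ, S^4(Z)), SZ))
  step 2: add(add(Z, mul(Z, mul(Z, SSSZ))), add(add(SSZ, S^4(Z)), SZ))
  step 3: add(mul(Z, mul(Z, SSSZ)), add(add(SSZ, S^4(Z)), SZ))
  step 4: add(Z, add(add(SSZ, S^4(Z)), SZ))
  step 5: add(add(SSZ, S^4(Z)), SZ)

Answer: NO — after 5 steps the term is add(add(SSZ, S^4(Z)), SZ), not yet normal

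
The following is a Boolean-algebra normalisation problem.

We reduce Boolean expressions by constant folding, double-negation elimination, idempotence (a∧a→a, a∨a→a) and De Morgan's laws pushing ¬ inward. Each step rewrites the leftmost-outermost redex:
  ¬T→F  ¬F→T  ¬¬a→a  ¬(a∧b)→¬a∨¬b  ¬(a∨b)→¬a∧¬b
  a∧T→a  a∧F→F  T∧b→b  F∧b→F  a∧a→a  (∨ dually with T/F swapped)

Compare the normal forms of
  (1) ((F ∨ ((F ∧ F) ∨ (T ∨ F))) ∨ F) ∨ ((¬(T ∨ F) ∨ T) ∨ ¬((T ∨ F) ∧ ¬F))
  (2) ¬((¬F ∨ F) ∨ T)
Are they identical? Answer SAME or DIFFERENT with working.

Answer: DIFFERENT — A ⇓ T, B ⇓ F

Derivation:
Term A:
  start: ((F ∨ ((F ∧ F) ∨ (T ∨ F))) ∨ F) ∨ ((¬(T ∨ F) ∨ T) ∨ ¬((T ∨ F) ∧ ¬F))
  step 1: (F ∨ ((F ∧ F) ∨ (T ∨ F))) ∨ ((¬(T ∨ F) ∨ T) ∨ ¬((T ∨ F) ∧ ¬F))
  step 2: ((F ∧ F) ∨ (T ∨ F)) ∨ ((¬(T ∨ F) ∨ T) ∨ ¬((T ∨ F) ∧ ¬F))
  step 3: (F ∨ (T ∨ F)) ∨ ((¬(T ∨ F) ∨ T) ∨ ¬((T ∨ F) ∧ ¬F))
  step 4: (T ∨ F) ∨ ((¬(T ∨ F) ∨ T) ∨ ¬((T ∨ F) ∧ ¬F))
  step 5: T ∨ ((¬(T ∨ F) ∨ T) ∨ ¬((T ∨ F) ∧ ¬F))
  step 6: T

Term B:
  start: ¬((¬F ∨ F) ∨ T)
  step 1: ¬(¬F ∨ F) ∧ ¬T
  step 2: (¬¬F ∧ ¬F) ∧ ¬T
  step 3: (F ∧ ¬F) ∧ ¬T
  step 4: F ∧ ¬T
  step 5: F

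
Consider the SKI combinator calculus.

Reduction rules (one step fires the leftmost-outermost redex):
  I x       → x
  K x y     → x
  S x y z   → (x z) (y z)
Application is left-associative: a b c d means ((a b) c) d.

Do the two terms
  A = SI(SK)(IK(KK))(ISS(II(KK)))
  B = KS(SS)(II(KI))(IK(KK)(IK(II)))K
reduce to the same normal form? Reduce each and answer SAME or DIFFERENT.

Term A:
  start: SI(SK)(IK(KK))(ISS(II(KK)))
  step 1: I(IK(KK))(SK(IK(KK)))(ISS(II(KK)))
  step 2: IK(KK)(SK(IK(KK)))(ISS(II(KK)))
  step 3: K(KK)(SK(IK(KK)))(ISS(II(KK)))
  step 4: KK(ISS(II(KK)))
  step 5: K

Term B:
  start: KS(SS)(II(KI))(IK(KK)(IK(II)))K
  step 1: S(II(KI))(IK(KK)(IK(II)))K
  step 2: II(KI)K(IK(KK)(IK(II))K)
  step 3: I(KI)K(IK(KK)(IK(II))K)
  step 4: KIK(IK(KK)(IK(II))K)
  step 5: I(IK(KK)(IK(II))K)
  step 6: IK(KK)(IK(II))K
  step 7: K(KK)(IK(II))K
  step 8: KKK
  step 9: K

Answer: SAME — A ⇓ K, B ⇓ K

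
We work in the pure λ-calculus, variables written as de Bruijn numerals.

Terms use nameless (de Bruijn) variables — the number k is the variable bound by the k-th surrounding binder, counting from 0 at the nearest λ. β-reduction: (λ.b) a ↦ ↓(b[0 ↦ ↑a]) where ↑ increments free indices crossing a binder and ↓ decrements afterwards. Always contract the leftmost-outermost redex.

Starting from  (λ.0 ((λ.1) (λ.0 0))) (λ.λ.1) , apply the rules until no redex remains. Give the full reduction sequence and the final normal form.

  start: (λ.0 ((λ.1) (λ.0 0))) (λ.λ.1)
  step 1: (λ.λ.1) ((λ.λ.λ.1) (λ.0 0))
  step 2: λ.(λ.λ.λ.1) (λ.0 0)
  step 3: λ.λ.λ.1

Answer: normal form = λ.λ.λ.1  (in 3 steps)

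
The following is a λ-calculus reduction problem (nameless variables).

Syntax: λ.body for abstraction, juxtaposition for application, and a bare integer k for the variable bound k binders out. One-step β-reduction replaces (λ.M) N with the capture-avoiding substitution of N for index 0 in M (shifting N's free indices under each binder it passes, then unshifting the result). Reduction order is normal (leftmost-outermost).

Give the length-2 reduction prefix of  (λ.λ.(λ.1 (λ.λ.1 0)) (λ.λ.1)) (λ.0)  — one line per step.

Answer: after 2 steps: λ.0 (λ.λ.1 0)

Reduction:
  start: (λ.λ.(λ.1 (λ.λ.1 0)) (λ.λ.1)) (λ.0)
  [1] λ.(λ.1 (λ.λ.1 0)) (λ.λ.1)
  [2] λ.0 (λ.λ.1 0)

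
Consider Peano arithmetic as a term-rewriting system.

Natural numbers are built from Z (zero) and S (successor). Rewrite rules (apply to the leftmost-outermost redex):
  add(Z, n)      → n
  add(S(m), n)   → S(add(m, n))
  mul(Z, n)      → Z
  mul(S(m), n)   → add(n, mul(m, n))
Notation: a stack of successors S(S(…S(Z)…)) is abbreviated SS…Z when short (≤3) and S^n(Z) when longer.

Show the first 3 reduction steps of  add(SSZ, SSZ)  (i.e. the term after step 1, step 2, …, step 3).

  start: add(SSZ, SSZ)
  step 1: S(add(SZ, SSZ))
  step 2: S(S(add(Z, SSZ)))
  step 3: S^4(Z)

Answer: after 3 steps: S^4(Z)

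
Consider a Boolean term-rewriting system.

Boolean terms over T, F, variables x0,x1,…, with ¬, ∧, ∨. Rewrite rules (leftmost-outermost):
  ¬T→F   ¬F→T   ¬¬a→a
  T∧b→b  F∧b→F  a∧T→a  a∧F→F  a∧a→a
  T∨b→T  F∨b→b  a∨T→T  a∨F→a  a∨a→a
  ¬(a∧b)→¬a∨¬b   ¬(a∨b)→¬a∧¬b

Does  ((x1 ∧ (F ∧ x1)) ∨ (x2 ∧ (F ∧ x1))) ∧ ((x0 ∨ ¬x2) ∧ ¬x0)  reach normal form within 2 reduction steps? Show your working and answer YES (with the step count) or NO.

  start: ((x1 ∧ (F ∧ x1)) ∨ (x2 ∧ (F ∧ x1))) ∧ ((x0 ∨ ¬x2) ∧ ¬x0)
  step 1: ((x1 ∧ F) ∨ (x2 ∧ (F ∧ x1))) ∧ ((x0 ∨ ¬x2) ∧ ¬x0)
  step 2: (F ∨ (x2 ∧ (F ∧ x1))) ∧ ((x0 ∨ ¬x2) ∧ ¬x0)

Answer: NO — after 2 steps the term is (F ∨ (x2 ∧ (F ∧ x1))) ∧ ((x0 ∨ ¬x2) ∧ ¬x0), not yet normal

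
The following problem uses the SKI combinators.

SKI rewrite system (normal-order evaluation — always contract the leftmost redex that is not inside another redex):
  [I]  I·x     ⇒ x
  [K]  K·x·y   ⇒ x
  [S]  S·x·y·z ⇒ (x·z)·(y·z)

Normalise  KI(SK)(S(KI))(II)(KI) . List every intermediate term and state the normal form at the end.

  start: KI(SK)(S(KI))(II)(KI)
  →1  I(S(KI))(II)(KI)
  →2  S(KI)(II)(KI)
  →3  KI(KI)(II(KI))
  →4  I(II(KI))
  →5  II(KI)
  →6  I(KI)
  →7  KI

Answer: normal form = KI  (in 7 steps)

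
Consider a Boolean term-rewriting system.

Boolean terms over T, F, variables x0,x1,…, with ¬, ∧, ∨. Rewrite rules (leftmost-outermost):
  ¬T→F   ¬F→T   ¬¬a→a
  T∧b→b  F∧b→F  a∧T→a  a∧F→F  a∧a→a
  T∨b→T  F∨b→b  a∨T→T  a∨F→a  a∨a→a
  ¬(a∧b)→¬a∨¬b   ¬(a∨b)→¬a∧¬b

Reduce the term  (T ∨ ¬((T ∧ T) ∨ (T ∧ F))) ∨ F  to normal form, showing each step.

Answer: normal form = T  (in 2 steps)

Working:
  start: (T ∨ ¬((T ∧ T) ∨ (T ∧ F))) ∨ F
  [1] T ∨ ¬((T ∧ T) ∨ (T ∧ F))
  [2] T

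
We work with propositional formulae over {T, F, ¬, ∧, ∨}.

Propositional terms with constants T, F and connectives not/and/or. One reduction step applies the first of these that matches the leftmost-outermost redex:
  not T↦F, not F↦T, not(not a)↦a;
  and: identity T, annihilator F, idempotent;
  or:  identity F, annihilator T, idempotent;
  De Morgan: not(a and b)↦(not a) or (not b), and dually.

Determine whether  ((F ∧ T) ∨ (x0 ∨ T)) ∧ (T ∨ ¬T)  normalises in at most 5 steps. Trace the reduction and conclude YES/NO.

  start: ((F ∧ T) ∨ (x0 ∨ T)) ∧ (T ∨ ¬T)
  [1] (F ∨ (x0 ∨ T)) ∧ (T ∨ ¬T)
  [2] (x0 ∨ T) ∧ (T ∨ ¬T)
  [3] T ∧ (T ∨ ¬T)
  [4] T ∨ ¬T
  [5] T

Answer: YES — reaches normal form T in 5 ≤ 5 steps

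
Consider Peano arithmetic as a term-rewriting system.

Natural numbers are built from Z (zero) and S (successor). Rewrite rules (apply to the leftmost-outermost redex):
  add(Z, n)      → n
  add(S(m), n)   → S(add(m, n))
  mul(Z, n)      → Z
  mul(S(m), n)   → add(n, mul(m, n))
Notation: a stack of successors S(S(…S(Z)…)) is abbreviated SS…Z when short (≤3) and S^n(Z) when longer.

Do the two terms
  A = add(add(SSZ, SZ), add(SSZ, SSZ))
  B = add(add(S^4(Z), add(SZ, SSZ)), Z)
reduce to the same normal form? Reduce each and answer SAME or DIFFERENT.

Term A:
  start: add(add(SSZ, SZ), add(SSZ, SSZ))
  →1  add(S(add(SZ, SZ)), add(SSZ, SSZ))
  →2  S(add(add(SZ, SZ), add(SSZ, SSZ)))
  →3  S(add(S(add(Z, SZ)), add(SSZ, SSZ)))
  →4  S(S(add(add(Z, SZ), add(SSZ, SSZ))))
  →5  S(S(add(SZ, add(SSZ, SSZ))))
  →6  S(S(S(add(Z, add(SSZ, SSZ)))))
  →7  S(S(S(add(SSZ, SSZ))))
  →8  S(S(S(S(add(SZ, SSZ)))))
  →9  S(S(S(S(S(add(Z, SSZ))))))
  →10  S^7(Z)

Term B:
  start: add(add(S^4(Z), add(SZ, SSZ)), Z)
  →1  add(S(add(SSSZ, add(SZ, SSZ))), Z)
  →2  S(add(add(SSSZ, add(SZ, SSZ)), Z))
  →3  S(add(S(add(SSZ, add(SZ, SSZ))), Z))
  →4  S(S(add(add(SSZ, add(SZ, SSZ)), Z)))
  →5  S(S(add(S(add(SZ, add(SZ, SSZ))), Z)))
  →6  S(S(S(add(add(SZ, add(SZ, SSZ)), Z))))
  →7  S(S(S(add(S(add(Z, add(SZ, SSZ))), Z))))
  →8  S(S(S(S(add(add(Z, add(SZ, SSZ)), Z)))))
  →9  S(S(S(S(add(add(SZ, SSZ), Z)))))
  →10  S(S(S(S(add(S(add(Z, SSZ)), Z)))))
  →11  S(S(S(S(S(add(add(Z, SSZ), Z))))))
  →12  S(S(S(S(S(add(SSZ, Z))))))
  →13  S(S(S(S(S(S(add(SZ, Z)))))))
  →14  S(S(S(S(S(S(S(add(Z, Z))))))))
  →15  S^7(Z)

Answer: SAME — A ⇓ S^7(Z), B ⇓ S^7(Z)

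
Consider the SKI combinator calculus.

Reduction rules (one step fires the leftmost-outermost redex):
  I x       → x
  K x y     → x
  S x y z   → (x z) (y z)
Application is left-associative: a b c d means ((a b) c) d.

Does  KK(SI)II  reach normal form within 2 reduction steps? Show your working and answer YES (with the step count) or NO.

Answer: YES — reaches normal form I in 2 ≤ 2 steps

Derivation:
  start: KK(SI)II
  step 1: KII
  step 2: I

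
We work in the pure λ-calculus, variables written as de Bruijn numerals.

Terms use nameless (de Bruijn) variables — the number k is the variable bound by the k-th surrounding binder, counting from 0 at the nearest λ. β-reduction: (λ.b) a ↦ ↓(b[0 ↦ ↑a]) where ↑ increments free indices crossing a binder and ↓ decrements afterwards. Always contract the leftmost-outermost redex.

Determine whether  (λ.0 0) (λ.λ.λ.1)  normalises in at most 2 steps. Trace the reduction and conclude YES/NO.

  start: (λ.0 0) (λ.λ.λ.1)
  →1  (λ.λ.λ.1) (λ.λ.λ.1)
  →2  λ.λ.1

Answer: YES — reaches normal form λ.λ.1 in 2 ≤ 2 steps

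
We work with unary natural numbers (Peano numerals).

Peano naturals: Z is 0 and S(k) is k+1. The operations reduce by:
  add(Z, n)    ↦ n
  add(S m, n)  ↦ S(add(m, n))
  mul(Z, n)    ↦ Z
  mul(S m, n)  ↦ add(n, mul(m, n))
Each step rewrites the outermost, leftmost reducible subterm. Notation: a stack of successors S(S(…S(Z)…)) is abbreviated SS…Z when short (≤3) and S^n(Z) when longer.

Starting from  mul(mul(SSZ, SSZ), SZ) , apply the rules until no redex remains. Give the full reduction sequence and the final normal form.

Answer: normal form = S^4(Z)  (in 22 steps)

Derivation:
  start: mul(mul(SSZ, SSZ), SZ)
  step 1: mul(add(SSZ, mul(SZ, SSZ)), SZ)
  step 2: mul(S(add(SZ, mul(SZ, SSZ))), SZ)
  step 3: add(SZ, mul(add(SZ, mul(SZ, SSZ)), SZ))
  step 4: S(add(Z, mul(add(SZ, mul(SZ, SSZ)), SZ)))
  step 5: S(mul(add(SZ, mul(SZ, SSZ)), SZ))
  step 6: S(mul(S(add(Z, mul(SZ, SSZ))), SZ))
  step 7: S(add(SZ, mul(add(Z, mul(SZ, SSZ)), SZ)))
  step 8: S(S(add(Z, mul(add(Z, mul(SZ, SSZ)), SZ))))
  step 9: S(S(mul(add(Z, mul(SZ, SSZ)), SZ)))
  step 10: S(S(mul(mul(SZ, SSZ), SZ)))
  step 11: S(S(mul(add(SSZ, mul(Z, SSZ)), SZ)))
  step 12: S(S(mul(S(add(SZ, mul(Z, SSZ))), SZ)))
  step 13: S(S(add(SZ, mul(add(SZ, mul(Z, SSZ)), SZ))))
  step 14: S(S(S(add(Z, mul(add(SZ, mul(Z, SSZ)), SZ)))))
  step 15: S(S(S(mul(add(SZ, mul(Z, SSZ)), SZ))))
  step 16: S(S(S(mul(S(add(Z, mul(Z, SSZ))), SZ))))
  step 17: S(S(S(add(SZ, mul(add(Z, mul(Z, SSZ)), SZ)))))
  step 18: S(S(S(S(add(Z, mul(add(Z, mul(Z, SSZ)), SZ))))))
  step 19: S(S(S(S(mul(add(Z, mul(Z, SSZ)), SZ)))))
  step 20: S(S(S(S(mul(mul(Z, SSZ), SZ)))))
  step 21: S(S(S(S(mul(Z, SZ)))))
  step 22: S^4(Z)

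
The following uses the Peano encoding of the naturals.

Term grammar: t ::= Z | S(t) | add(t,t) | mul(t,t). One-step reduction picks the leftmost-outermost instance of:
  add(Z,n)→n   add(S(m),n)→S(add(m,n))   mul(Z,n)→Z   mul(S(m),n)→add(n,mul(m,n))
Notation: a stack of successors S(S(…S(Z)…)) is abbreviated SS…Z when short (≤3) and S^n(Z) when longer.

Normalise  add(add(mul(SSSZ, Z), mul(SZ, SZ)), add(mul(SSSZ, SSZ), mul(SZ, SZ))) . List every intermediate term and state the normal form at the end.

  start: add(add(mul(SSSZ, Z), mul(SZ, SZ)), add(mul(SSSZ, SSZ), mul(SZ, SZ)))
  [1] add(add(add(Z, mul(SSZ, Z)), mul(SZ, SZ)), add(mul(SSSZ, SSZ), mul(SZ, SZ)))
  [2] add(add(mul(SSZ, Z), mul(SZ, SZ)), add(mul(SSSZ, SSZ), mul(SZ, SZ)))
  [3] add(add(add(Z, mul(SZ, Z)), mul(SZ, SZ)), add(mul(SSSZ, SSZ), mul(SZ, SZ)))
  [4] add(add(mul(SZ, Z), mul(SZ, SZ)), add(mul(SSSZ, SSZ), mul(SZ, SZ)))
  [5] add(add(add(Z, mul(Z, Z)), mul(SZ, SZ)), add(mul(SSSZ, SSZ), mul(SZ, SZ)))
  [6] add(add(mul(Z, Z), mul(SZ, SZ)), add(mul(SSSZ, SSZ), mul(SZ, SZ)))
  [7] add(add(Z, mul(SZ, SZ)), add(mul(SSSZ, SSZ), mul(SZ, SZ)))
  [8] add(mul(SZ, SZ), add(mul(SSSZ, SSZ), mul(SZ, SZ)))
  [9] add(add(SZ, mul(Z, SZ)), add(mul(SSSZ, SSZ), mul(SZ, SZ)))
  [10] add(S(add(Z, mul(Z, SZ))), add(mul(SSSZ, SSZ), mul(SZ, SZ)))
  [11] S(add(add(Z, mul(Z, SZ)), add(mul(SSSZ, SSZ), mul(SZ, SZ))))
  [12] S(add(mul(Z, SZ), add(mul(SSSZ, SSZ), mul(SZ, SZ))))
  [13] S(add(Z, add(mul(SSSZ, SSZ), mul(SZ, SZ))))
  [14] S(add(mul(SSSZ, SSZ), mul(SZ, SZ)))
  [15] S(add(add(SSZ, mul(SSZ, SSZ)), mul(SZ, SZ)))
  [16] S(add(S(add(SZ, mul(SSZ, SSZ))), mul(SZ, SZ)))
  [17] S(S(add(add(SZ, mul(SSZ, SSZ)), mul(SZ, SZ))))
  [18] S(S(add(S(add(Z, mul(SSZ, SSZ))), mul(SZ, SZ))))
  [19] S(S(S(add(add(Z, mul(SSZ, SSZ)), mul(SZ, SZ)))))
  [20] S(S(S(add(mul(SSZ, SSZ), mul(SZ, SZ)))))
  [21] S(S(S(add(add(SSZ, mul(SZ, SSZ)), mul(SZ, SZ)))))
  [22] S(S(S(add(S(add(SZ, mul(SZ, SSZ))), mul(SZ, SZ)))))
  [23] S(S(S(S(add(add(SZ, mul(SZ, SSZ)), mul(SZ, SZ))))))
  [24] S(S(S(S(add(S(add(Z, mul(SZ, SSZ))), mul(SZ, SZ))))))
  [25] S(S(S(S(S(add(add(Z, mul(SZ, SSZ)), mul(SZ, SZ)))))))
  [26] S(S(S(S(S(add(mul(SZ, SSZ), mul(SZ, SZ)))))))
  [27] S(S(S(S(S(add(add(SSZ, mul(Z, SSZ)), mul(SZ, SZ)))))))
  [28] S(S(S(S(S(add(S(add(SZ, mul(Z, SSZ))), mul(SZ, SZ)))))))
  [29] S(S(S(S(S(S(add(add(SZ, mul(Z, SSZ)), mul(SZ, SZ))))))))
  [30] S(S(S(S(S(S(add(S(add(Z, mul(Z, SSZ))), mul(SZ, SZ))))))))
  [31] S(S(S(S(S(S(S(add(add(Z, mul(Z, SSZ)), mul(SZ, SZ)))))))))
  [32] S(S(S(S(S(S(S(add(mul(Z, SSZ), mul(SZ, SZ)))))))))
  [33] S(S(S(S(S(S(S(add(Z, mul(SZ, SZ)))))))))
  [34] S(S(S(S(S(S(S(mul(SZ, SZ))))))))
  [35] S(S(S(S(S(S(S(add(SZ, mul(Z, SZ)))))))))
  [36] S(S(S(S(S(S(S(S(add(Z, mul(Z, SZ))))))))))
  [37] S(S(S(S(S(S(S(S(mul(Z, SZ)))))))))
  [38] S^8(Z)

Answer: normal form = S^8(Z)  (in 38 steps)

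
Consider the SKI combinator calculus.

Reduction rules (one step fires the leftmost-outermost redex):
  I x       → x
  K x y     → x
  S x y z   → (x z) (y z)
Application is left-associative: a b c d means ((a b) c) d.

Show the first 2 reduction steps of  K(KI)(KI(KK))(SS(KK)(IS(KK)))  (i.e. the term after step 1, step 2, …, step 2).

  start: K(KI)(KI(KK))(SS(KK)(IS(KK)))
  [1] KI(SS(KK)(IS(KK)))
  [2] I

Answer: after 2 steps: I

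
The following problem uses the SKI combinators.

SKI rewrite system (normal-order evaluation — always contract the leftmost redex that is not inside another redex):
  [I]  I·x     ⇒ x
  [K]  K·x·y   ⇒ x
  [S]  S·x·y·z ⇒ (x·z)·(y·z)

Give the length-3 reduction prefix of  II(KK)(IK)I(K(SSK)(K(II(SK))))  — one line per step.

  start: II(KK)(IK)I(K(SSK)(K(II(SK))))
  [1] I(KK)(IK)I(K(SSK)(K(II(SK))))
  [2] KK(IK)I(K(SSK)(K(II(SK))))
  [3] KI(K(SSK)(K(II(SK))))

Answer: after 3 steps: KI(K(SSK)(K(II(SK))))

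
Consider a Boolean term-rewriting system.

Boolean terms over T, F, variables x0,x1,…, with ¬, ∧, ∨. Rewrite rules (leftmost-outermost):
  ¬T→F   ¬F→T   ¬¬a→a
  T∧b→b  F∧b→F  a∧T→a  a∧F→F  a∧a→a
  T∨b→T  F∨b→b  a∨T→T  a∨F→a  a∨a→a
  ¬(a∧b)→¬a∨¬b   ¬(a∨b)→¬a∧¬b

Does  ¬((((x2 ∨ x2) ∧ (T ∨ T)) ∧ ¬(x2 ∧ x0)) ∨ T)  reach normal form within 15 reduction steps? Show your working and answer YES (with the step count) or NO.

Answer: YES — reaches normal form F in 12 ≤ 15 steps

Derivation:
  start: ¬((((x2 ∨ x2) ∧ (T ∨ T)) ∧ ¬(x2 ∧ x0)) ∨ T)
  [1] ¬(((x2 ∨ x2) ∧ (T ∨ T)) ∧ ¬(x2 ∧ x0)) ∧ ¬T
  [2] (¬((x2 ∨ x2) ∧ (T ∨ T)) ∨ ¬¬(x2 ∧ x0)) ∧ ¬T
  [3] ((¬(x2 ∨ x2) ∨ ¬(T ∨ T)) ∨ ¬¬(x2 ∧ x0)) ∧ ¬T
  [4] (((¬x2 ∧ ¬x2) ∨ ¬(T ∨ T)) ∨ ¬¬(x2 ∧ x0)) ∧ ¬T
  [5] ((¬x2 ∨ ¬(T ∨ T)) ∨ ¬¬(x2 ∧ x0)) ∧ ¬T
  [6] ((¬x2 ∨ (¬T ∧ ¬T)) ∨ ¬¬(x2 ∧ x0)) ∧ ¬T
  [7] ((¬x2 ∨ ¬T) ∨ ¬¬(x2 ∧ x0)) ∧ ¬T
  [8] ((¬x2 ∨ F) ∨ ¬¬(x2 ∧ x0)) ∧ ¬T
  [9] (¬x2 ∨ ¬¬(x2 ∧ x0)) ∧ ¬T
  [10] (¬x2 ∨ (x2 ∧ x0)) ∧ ¬T
  [11] (¬x2 ∨ (x2 ∧ x0)) ∧ F
  [12] F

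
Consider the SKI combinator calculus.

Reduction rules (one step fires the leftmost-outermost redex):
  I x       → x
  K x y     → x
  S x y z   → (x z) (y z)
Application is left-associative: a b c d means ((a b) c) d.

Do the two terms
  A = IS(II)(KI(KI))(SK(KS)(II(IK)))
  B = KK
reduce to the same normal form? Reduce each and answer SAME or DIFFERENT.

Answer: SAME — A ⇓ KK, B ⇓ KK

Derivation:
Term A:
  start: IS(II)(KI(KI))(SK(KS)(II(IK)))
  →1  S(II)(KI(KI))(SK(KS)(II(IK)))
  →2  II(SK(KS)(II(IK)))(KI(KI)(SK(KS)(II(IK))))
  →3  I(SK(KS)(II(IK)))(KI(KI)(SK(KS)(II(IK))))
  →4  SK(KS)(II(IK))(KI(KI)(SK(KS)(II(IK))))
  →5  K(II(IK))(KS(II(IK)))(KI(KI)(SK(KS)(II(IK))))
  →6  II(IK)(KI(KI)(SK(KS)(II(IK))))
  →7  I(IK)(KI(KI)(SK(KS)(II(IK))))
  →8  IK(KI(KI)(SK(KS)(II(IK))))
  →9  K(KI(KI)(SK(KS)(II(IK))))
  →10  K(I(SK(KS)(II(IK))))
  →11  K(SK(KS)(II(IK)))
  →12  K(K(II(IK))(KS(II(IK))))
  →13  K(II(IK))
  →14  K(I(IK))
  →15  K(IK)
  →16  KK

Term B:
  start: KK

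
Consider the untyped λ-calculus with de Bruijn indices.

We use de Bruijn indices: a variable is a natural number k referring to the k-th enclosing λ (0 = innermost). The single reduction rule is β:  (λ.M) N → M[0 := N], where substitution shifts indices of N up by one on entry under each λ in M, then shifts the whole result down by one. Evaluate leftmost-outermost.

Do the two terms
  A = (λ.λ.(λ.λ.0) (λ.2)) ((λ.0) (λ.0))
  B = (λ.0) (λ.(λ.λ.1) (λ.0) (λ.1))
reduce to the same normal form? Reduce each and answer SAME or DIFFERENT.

Answer: SAME — A ⇓ λ.λ.0, B ⇓ λ.λ.0

Working:
Term A:
  start: (λ.λ.(λ.λ.0) (λ.2)) ((λ.0) (λ.0))
  →1  λ.(λ.λ.0) (λ.(λ.0) (λ.0))
  →2  λ.λ.0

Term B:
  start: (λ.0) (λ.(λ.λ.1) (λ.0) (λ.1))
  →1  λ.(λ.λ.1) (λ.0) (λ.1)
  →2  λ.(λ.λ.0) (λ.1)
  →3  λ.λ.0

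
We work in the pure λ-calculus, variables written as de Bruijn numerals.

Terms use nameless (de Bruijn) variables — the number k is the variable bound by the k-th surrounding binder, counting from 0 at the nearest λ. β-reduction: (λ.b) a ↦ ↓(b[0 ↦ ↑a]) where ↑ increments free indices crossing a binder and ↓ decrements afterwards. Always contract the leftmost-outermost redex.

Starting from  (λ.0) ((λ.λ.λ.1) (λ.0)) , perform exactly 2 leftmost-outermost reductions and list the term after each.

Answer: after 2 steps: λ.λ.1

Reduction:
  start: (λ.0) ((λ.λ.λ.1) (λ.0))
  [1] (λ.λ.λ.1) (λ.0)
  [2] λ.λ.1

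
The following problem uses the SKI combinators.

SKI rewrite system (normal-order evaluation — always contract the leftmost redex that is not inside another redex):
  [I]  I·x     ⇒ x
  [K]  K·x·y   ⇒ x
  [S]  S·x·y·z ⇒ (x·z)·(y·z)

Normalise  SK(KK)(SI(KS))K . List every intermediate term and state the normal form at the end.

  start: SK(KK)(SI(KS))K
  [1] K(SI(KS))(KK(SI(KS)))K
  [2] SI(KS)K
  [3] IK(KSK)
  [4] K(KSK)
  [5] KS

Answer: normal form = KS  (in 5 steps)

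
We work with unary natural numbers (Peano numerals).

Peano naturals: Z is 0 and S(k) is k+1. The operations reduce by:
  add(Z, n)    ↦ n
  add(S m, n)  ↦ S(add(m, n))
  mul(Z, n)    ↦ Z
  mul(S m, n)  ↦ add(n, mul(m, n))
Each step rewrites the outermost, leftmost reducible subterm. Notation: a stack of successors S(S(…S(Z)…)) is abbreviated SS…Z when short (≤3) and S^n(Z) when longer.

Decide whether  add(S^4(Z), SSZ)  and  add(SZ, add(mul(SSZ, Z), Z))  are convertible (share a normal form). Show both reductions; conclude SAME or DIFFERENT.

Answer: DIFFERENT — A ⇓ S^6(Z), B ⇓ SZ

Derivation:
Term A:
  start: add(S^4(Z), SSZ)
  step 1: S(add(SSSZ, SSZ))
  step 2: S(S(add(SSZ, SSZ)))
  step 3: S(S(S(add(SZ, SSZ))))
  step 4: S(S(S(S(add(Z, SSZ)))))
  step 5: S^6(Z)

Term B:
  start: add(SZ, add(mul(SSZ, Z), Z))
  step 1: S(add(Z, add(mul(SSZ, Z), Z)))
  step 2: S(add(mul(SSZ, Z), Z))
  step 3: S(add(add(Z, mul(SZ, Z)), Z))
  step 4: S(add(mul(SZ, Z), Z))
  step 5: S(add(add(Z, mul(Z, Z)), Z))
  step 6: S(add(mul(Z, Z), Z))
  step 7: S(add(Z, Z))
  step 8: SZ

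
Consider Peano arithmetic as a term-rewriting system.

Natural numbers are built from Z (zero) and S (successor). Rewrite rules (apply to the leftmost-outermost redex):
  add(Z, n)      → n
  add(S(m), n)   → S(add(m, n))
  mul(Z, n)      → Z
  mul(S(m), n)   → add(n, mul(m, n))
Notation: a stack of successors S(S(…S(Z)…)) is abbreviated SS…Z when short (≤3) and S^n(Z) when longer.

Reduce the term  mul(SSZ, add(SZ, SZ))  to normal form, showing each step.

  start: mul(SSZ, add(SZ, SZ))
  [1] add(add(SZ, SZ), mul(SZ, add(SZ, SZ)))
  [2] add(S(add(Z, SZ)), mul(SZ, add(SZ, SZ)))
  [3] S(add(add(Z, SZ), mul(SZ, add(SZ, SZ))))
  [4] S(add(SZ, mul(SZ, add(SZ, SZ))))
  [5] S(S(add(Z, mul(SZ, add(SZ, SZ)))))
  [6] S(S(mul(SZ, add(SZ, SZ))))
  [7] S(S(add(add(SZ, SZ), mul(Z, add(SZ, SZ)))))
  [8] S(S(add(S(add(Z, SZ)), mul(Z, add(SZ, SZ)))))
  [9] S(S(S(add(add(Z, SZ), mul(Z, add(SZ, SZ))))))
  [10] S(S(S(add(SZ, mul(Z, add(SZ, SZ))))))
  [11] S(S(S(S(add(Z, mul(Z, add(SZ, SZ)))))))
  [12] S(S(S(S(mul(Z, add(SZ, SZ))))))
  [13] S^4(Z)

Answer: normal form = S^4(Z)  (in 13 steps)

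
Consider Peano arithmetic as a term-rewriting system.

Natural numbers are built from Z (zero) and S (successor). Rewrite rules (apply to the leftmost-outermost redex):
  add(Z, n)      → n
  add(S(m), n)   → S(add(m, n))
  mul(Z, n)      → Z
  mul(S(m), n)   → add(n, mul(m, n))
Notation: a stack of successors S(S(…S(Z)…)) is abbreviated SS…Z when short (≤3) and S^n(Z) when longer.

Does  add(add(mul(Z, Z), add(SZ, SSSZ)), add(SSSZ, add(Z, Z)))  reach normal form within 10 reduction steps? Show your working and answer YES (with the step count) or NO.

  start: add(add(mul(Z, Z), add(SZ, SSSZ)), add(SSSZ, add(Z, Z)))
  step 1: add(add(Z, add(SZ, SSSZ)), add(SSSZ, add(Z, Z)))
  step 2: add(add(SZ, SSSZ), add(SSSZ, add(Z, Z)))
  step 3: add(S(add(Z, SSSZ)), add(SSSZ, add(Z, Z)))
  step 4: S(add(add(Z, SSSZ), add(SSSZ, add(Z, Z))))
  step 5: S(add(SSSZ, add(SSSZ, add(Z, Z))))
  step 6: S(S(add(SSZ, add(SSSZ, add(Z, Z)))))
  step 7: S(S(S(add(SZ, add(SSSZ, add(Z, Z))))))
  step 8: S(S(S(S(add(Z, add(SSSZ, add(Z, Z)))))))
  step 9: S(S(S(S(add(SSSZ, add(Z, Z))))))
  step 10: S(S(S(S(S(add(SSZ, add(Z, Z)))))))

Answer: NO — after 10 steps the term is S(S(S(S(S(add(SSZ, add(Z, Z))))))), not yet normal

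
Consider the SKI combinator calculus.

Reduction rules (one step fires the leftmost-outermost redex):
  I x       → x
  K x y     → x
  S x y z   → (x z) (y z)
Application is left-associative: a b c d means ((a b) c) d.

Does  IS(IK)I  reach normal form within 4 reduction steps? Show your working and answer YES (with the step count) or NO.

Answer: YES — reaches normal form SKI in 2 ≤ 4 steps

Derivation:
  start: IS(IK)I
  step 1: S(IK)I
  step 2: SKI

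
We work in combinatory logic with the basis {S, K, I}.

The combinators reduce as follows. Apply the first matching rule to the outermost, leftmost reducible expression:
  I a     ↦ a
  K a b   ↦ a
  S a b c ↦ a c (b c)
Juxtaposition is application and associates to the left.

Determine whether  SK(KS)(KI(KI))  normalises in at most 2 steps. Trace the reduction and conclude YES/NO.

  start: SK(KS)(KI(KI))
  step 1: K(KI(KI))(KS(KI(KI)))
  step 2: KI(KI)

Answer: NO — after 2 steps the term is KI(KI), not yet normal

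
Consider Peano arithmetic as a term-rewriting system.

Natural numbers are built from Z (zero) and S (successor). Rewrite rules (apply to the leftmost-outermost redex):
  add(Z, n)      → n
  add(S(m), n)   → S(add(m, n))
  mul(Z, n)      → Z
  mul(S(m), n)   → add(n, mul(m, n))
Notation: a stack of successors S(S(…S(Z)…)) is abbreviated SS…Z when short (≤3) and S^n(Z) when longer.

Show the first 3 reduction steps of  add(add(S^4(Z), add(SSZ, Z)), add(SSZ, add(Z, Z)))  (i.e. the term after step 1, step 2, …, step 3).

  start: add(add(S^4(Z), add(SSZ, Z)), add(SSZ, add(Z, Z)))
  [1] add(S(add(SSSZ, add(SSZ, Z))), add(SSZ, add(Z, Z)))
  [2] S(add(add(SSSZ, add(SSZ, Z)), add(SSZ, add(Z, Z))))
  [3] S(add(S(add(SSZ, add(SSZ, Z))), add(SSZ, add(Z, Z))))

Answer: after 3 steps: S(add(S(add(SSZ, add(SSZ, Z))), add(SSZ, add(Z, Z))))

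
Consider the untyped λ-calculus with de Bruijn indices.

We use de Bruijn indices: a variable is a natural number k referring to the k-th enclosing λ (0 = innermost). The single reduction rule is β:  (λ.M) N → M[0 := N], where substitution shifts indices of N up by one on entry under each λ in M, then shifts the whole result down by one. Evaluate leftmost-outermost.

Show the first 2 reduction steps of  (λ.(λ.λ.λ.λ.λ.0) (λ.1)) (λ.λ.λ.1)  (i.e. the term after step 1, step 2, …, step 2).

Answer: after 2 steps: λ.λ.λ.λ.0

Derivation:
  start: (λ.(λ.λ.λ.λ.λ.0) (λ.1)) (λ.λ.λ.1)
  →1  (λ.λ.λ.λ.λ.0) (λ.λ.λ.λ.1)
  →2  λ.λ.λ.λ.0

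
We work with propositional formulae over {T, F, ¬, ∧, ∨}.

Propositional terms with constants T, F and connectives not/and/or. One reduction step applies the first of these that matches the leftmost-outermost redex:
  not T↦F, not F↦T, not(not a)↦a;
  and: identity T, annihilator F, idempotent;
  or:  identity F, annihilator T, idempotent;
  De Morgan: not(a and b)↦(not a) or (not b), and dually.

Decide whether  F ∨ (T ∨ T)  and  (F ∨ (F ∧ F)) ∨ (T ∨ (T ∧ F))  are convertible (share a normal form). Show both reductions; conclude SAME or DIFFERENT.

Answer: SAME — A ⇓ T, B ⇓ T

Derivation:
Term A:
  start: F ∨ (T ∨ T)
  →1  T ∨ T
  →2  T

Term B:
  start: (F ∨ (F ∧ F)) ∨ (T ∨ (T ∧ F))
  →1  (F ∧ F) ∨ (T ∨ (T ∧ F))
  →2  F ∨ (T ∨ (T ∧ F))
  →3  T ∨ (T ∧ F)
  →4  T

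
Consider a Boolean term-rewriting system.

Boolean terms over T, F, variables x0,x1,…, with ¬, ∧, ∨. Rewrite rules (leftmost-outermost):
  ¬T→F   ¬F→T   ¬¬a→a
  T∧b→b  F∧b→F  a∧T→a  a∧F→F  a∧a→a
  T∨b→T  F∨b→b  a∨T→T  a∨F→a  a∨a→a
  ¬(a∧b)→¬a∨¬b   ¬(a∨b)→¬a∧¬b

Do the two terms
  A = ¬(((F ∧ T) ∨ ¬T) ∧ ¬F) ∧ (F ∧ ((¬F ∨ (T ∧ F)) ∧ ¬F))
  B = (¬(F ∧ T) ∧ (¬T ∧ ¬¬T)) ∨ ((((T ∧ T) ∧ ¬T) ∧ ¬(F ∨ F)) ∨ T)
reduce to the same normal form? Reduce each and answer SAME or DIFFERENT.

Term A:
  start: ¬(((F ∧ T) ∨ ¬T) ∧ ¬F) ∧ (F ∧ ((¬F ∨ (T ∧ F)) ∧ ¬F))
  →1  (¬((F ∧ T) ∨ ¬T) ∨ ¬¬F) ∧ (F ∧ ((¬F ∨ (T ∧ F)) ∧ ¬F))
  →2  ((¬(F ∧ T) ∧ ¬¬T) ∨ ¬¬F) ∧ (F ∧ ((¬F ∨ (T ∧ F)) ∧ ¬F))
  →3  (((¬F ∨ ¬T) ∧ ¬¬T) ∨ ¬¬F) ∧ (F ∧ ((¬F ∨ (T ∧ F)) ∧ ¬F))
  →4  (((T ∨ ¬T) ∧ ¬¬T) ∨ ¬¬F) ∧ (F ∧ ((¬F ∨ (T ∧ F)) ∧ ¬F))
  →5  ((T ∧ ¬¬T) ∨ ¬¬F) ∧ (F ∧ ((¬F ∨ (T ∧ F)) ∧ ¬F))
  →6  (¬¬T ∨ ¬¬F) ∧ (F ∧ ((¬F ∨ (T ∧ F)) ∧ ¬F))
  →7  (T ∨ ¬¬F) ∧ (F ∧ ((¬F ∨ (T ∧ F)) ∧ ¬F))
  →8  T ∧ (F ∧ ((¬F ∨ (T ∧ F)) ∧ ¬F))
  →9  F ∧ ((¬F ∨ (T ∧ F)) ∧ ¬F)
  →10  F

Term B:
  start: (¬(F ∧ T) ∧ (¬T ∧ ¬¬T)) ∨ ((((T ∧ T) ∧ ¬T) ∧ ¬(F ∨ F)) ∨ T)
  →1  ((¬F ∨ ¬T) ∧ (¬T ∧ ¬¬T)) ∨ ((((T ∧ T) ∧ ¬T) ∧ ¬(F ∨ F)) ∨ T)
  →2  ((T ∨ ¬T) ∧ (¬T ∧ ¬¬T)) ∨ ((((T ∧ T) ∧ ¬T) ∧ ¬(F ∨ F)) ∨ T)
  →3  (T ∧ (¬T ∧ ¬¬T)) ∨ ((((T ∧ T) ∧ ¬T) ∧ ¬(F ∨ F)) ∨ T)
  →4  (¬T ∧ ¬¬T) ∨ ((((T ∧ T) ∧ ¬T) ∧ ¬(F ∨ F)) ∨ T)
  →5  (F ∧ ¬¬T) ∨ ((((T ∧ T) ∧ ¬T) ∧ ¬(F ∨ F)) ∨ T)
  →6  F ∨ ((((T ∧ T) ∧ ¬T) ∧ ¬(F ∨ F)) ∨ T)
  →7  (((T ∧ T) ∧ ¬T) ∧ ¬(F ∨ F)) ∨ T
  →8  T

Answer: DIFFERENT — A ⇓ F, B ⇓ T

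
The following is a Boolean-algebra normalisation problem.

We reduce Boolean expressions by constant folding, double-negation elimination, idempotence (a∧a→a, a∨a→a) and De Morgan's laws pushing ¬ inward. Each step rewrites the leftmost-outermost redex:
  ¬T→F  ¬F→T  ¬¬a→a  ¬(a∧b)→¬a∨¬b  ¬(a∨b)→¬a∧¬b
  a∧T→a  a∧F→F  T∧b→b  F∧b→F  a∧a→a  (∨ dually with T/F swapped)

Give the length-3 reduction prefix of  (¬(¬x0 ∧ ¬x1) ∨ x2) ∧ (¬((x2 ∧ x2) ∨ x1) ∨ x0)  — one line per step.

Answer: after 3 steps: ((x0 ∨ x1) ∨ x2) ∧ (¬((x2 ∧ x2) ∨ x1) ∨ x0)

Derivation:
  start: (¬(¬x0 ∧ ¬x1) ∨ x2) ∧ (¬((x2 ∧ x2) ∨ x1) ∨ x0)
  step 1: ((¬¬x0 ∨ ¬¬x1) ∨ x2) ∧ (¬((x2 ∧ x2) ∨ x1) ∨ x0)
  step 2: ((x0 ∨ ¬¬x1) ∨ x2) ∧ (¬((x2 ∧ x2) ∨ x1) ∨ x0)
  step 3: ((x0 ∨ x1) ∨ x2) ∧ (¬((x2 ∧ x2) ∨ x1) ∨ x0)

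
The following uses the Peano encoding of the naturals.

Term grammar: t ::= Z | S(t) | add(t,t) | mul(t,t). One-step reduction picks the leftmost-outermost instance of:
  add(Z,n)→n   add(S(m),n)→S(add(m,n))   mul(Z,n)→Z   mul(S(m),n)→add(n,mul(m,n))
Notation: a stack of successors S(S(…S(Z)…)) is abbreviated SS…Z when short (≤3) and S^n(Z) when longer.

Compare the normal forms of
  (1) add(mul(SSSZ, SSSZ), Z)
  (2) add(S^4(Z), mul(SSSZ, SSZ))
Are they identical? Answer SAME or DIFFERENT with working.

Term A:
  start: add(mul(SSSZ, SSSZ), Z)
  [1] add(add(SSSZ, mul(SSZ, SSSZ)), Z)
  [2] add(S(add(SSZ, mul(SSZ, SSSZ))), Z)
  [3] S(add(add(SSZ, mul(SSZ, SSSZ)), Z))
  [4] S(add(S(add(SZ, mul(SSZ, SSSZ))), Z))
  [5] S(S(add(add(SZ, mul(SSZ, SSSZ)), Z)))
  [6] S(S(add(S(add(Z, mul(SSZ, SSSZ))), Z)))
  [7] S(S(S(add(add(Z, mul(SSZ, SSSZ)), Z))))
  [8] S(S(S(add(mul(SSZ, SSSZ), Z))))
  [9] S(S(S(add(add(SSSZ, mul(SZ, SSSZ)), Z))))
  [10] S(S(S(add(S(add(SSZ, mul(SZ, SSSZ))), Z))))
  [11] S(S(S(S(add(add(SSZ, mul(SZ, SSSZ)), Z)))))
  [12] S(S(S(S(add(S(add(SZ, mul(SZ, SSSZ))), Z)))))
  [13] S(S(S(S(S(add(add(SZ, mul(SZ, SSSZ)), Z))))))
  [14] S(S(S(S(S(add(S(add(Z, mul(SZ, SSSZ))), Z))))))
  [15] S(S(S(S(S(S(add(add(Z, mul(SZ, SSSZ)), Z)))))))
  [16] S(S(S(S(S(S(add(mul(SZ, SSSZ), Z)))))))
  [17] S(S(S(S(S(S(add(add(SSSZ, mul(Z, SSSZ)), Z)))))))
  [18] S(S(S(S(S(S(add(S(add(SSZ, mul(Z, SSSZ))), Z)))))))
  [19] S(S(S(S(S(S(S(add(add(SSZ, mul(Z, SSSZ)), Z))))))))
  [20] S(S(S(S(S(S(S(add(S(add(SZ, mul(Z, SSSZ))), Z))))))))
  [21] S(S(S(S(S(S(S(S(add(add(SZ, mul(Z, SSSZ)), Z)))))))))
  [22] S(S(S(S(S(S(S(S(add(S(add(Z, mul(Z, SSSZ))), Z)))))))))
  [23] S(S(S(S(S(S(S(S(S(add(add(Z, mul(Z, SSSZ)), Z))))))))))
  [24] S(S(S(S(S(S(S(S(S(add(mul(Z, SSSZ), Z))))))))))
  [25] S(S(S(S(S(S(S(S(S(add(Z, Z))))))))))
  [26] S^9(Z)

Term B:
  start: add(S^4(Z), mul(SSSZ, SSZ))
  [1] S(add(SSSZ, mul(SSSZ, SSZ)))
  [2] S(S(add(SSZ, mul(SSSZ, SSZ))))
  [3] S(S(S(add(SZ, mul(SSSZ, SSZ)))))
  [4] S(S(S(S(add(Z, mul(SSSZ, SSZ))))))
  [5] S(S(S(S(mul(SSSZ, SSZ)))))
  [6] S(S(S(S(add(SSZ, mul(SSZ, SSZ))))))
  [7] S(S(S(S(S(add(SZ, mul(SSZ, SSZ)))))))
  [8] S(S(S(S(S(S(add(Z, mul(SSZ, SSZ))))))))
  [9] S(S(S(S(S(S(mul(SSZ, SSZ)))))))
  [10] S(S(S(S(S(S(add(SSZ, mul(SZ, SSZ))))))))
  [11] S(S(S(S(S(S(S(add(SZ, mul(SZ, SSZ)))))))))
  [12] S(S(S(S(S(S(S(S(add(Z, mul(SZ, SSZ))))))))))
  [13] S(S(S(S(S(S(S(S(mul(SZ, SSZ)))))))))
  [14] S(S(S(S(S(S(S(S(add(SSZ, mul(Z, SSZ))))))))))
  [15] S(S(S(S(S(S(S(S(S(add(SZ, mul(Z, SSZ)))))))))))
  [16] S(S(S(S(S(S(S(S(S(S(add(Z, mul(Z, SSZ))))))))))))
  [17] S(S(S(S(S(S(S(S(S(S(mul(Z, SSZ)))))))))))
  [18] S^10(Z)

Answer: DIFFERENT — A ⇓ S^9(Z), B ⇓ S^10(Z)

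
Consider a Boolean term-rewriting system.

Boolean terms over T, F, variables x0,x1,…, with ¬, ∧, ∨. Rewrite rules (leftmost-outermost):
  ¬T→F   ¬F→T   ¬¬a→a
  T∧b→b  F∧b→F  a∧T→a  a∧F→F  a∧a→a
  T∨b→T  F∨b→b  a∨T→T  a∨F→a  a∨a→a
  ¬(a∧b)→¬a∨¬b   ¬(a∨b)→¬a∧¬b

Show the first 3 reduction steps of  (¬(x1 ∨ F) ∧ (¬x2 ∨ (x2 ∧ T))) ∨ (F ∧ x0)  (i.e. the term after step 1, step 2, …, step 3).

  start: (¬(x1 ∨ F) ∧ (¬x2 ∨ (x2 ∧ T))) ∨ (F ∧ x0)
  [1] ((¬x1 ∧ ¬F) ∧ (¬x2 ∨ (x2 ∧ T))) ∨ (F ∧ x0)
  [2] ((¬x1 ∧ T) ∧ (¬x2 ∨ (x2 ∧ T))) ∨ (F ∧ x0)
  [3] (¬x1 ∧ (¬x2 ∨ (x2 ∧ T))) ∨ (F ∧ x0)

Answer: after 3 steps: (¬x1 ∧ (¬x2 ∨ (x2 ∧ T))) ∨ (F ∧ x0)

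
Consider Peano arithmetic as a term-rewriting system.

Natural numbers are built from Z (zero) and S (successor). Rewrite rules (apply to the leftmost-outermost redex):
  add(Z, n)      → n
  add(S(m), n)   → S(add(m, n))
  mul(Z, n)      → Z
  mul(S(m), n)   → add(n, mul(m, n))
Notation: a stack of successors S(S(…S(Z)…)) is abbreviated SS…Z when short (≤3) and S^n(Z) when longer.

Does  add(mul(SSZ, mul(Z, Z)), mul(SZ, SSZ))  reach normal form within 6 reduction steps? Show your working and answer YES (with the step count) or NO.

Answer: NO — after 6 steps the term is add(mul(Z, mul(Z, Z)), mul(SZ, SSZ)), not yet normal

Reduction:
  start: add(mul(SSZ, mul(Z, Z)), mul(SZ, SSZ))
  [1] add(add(mul(Z, Z), mul(SZ, mul(Z, Z))), mul(SZ, SSZ))
  [2] add(add(Z, mul(SZ, mul(Z, Z))), mul(SZ, SSZ))
  [3] add(mul(SZ, mul(Z, Z)), mul(SZ, SSZ))
  [4] add(add(mul(Z, Z), mul(Z, mul(Z, Z))), mul(SZ, SSZ))
  [5] add(add(Z, mul(Z, mul(Z, Z))), mul(SZ, SSZ))
  [6] add(mul(Z, mul(Z, Z)), mul(SZ, SSZ))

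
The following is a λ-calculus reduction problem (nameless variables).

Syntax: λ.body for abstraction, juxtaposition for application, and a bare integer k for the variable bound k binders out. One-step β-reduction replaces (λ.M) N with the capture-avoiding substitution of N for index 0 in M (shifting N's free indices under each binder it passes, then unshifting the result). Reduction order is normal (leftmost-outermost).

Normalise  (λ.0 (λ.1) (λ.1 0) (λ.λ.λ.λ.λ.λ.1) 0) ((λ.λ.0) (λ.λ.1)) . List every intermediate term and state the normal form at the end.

  start: (λ.0 (λ.1) (λ.1 0) (λ.λ.λ.λ.λ.λ.1) 0) ((λ.λ.0) (λ.λ.1))
  step 1: (λ.λ.0) (λ.λ.1) (λ.(λ.λ.0) (λ.λ.1)) (λ.(λ.λ.0) (λ.λ.1) 0) (λ.λ.λ.λ.λ.λ.1) ((λ.λ.0) (λ.λ.1))
  step 2: (λ.0) (λ.(λ.λ.0) (λ.λ.1)) (λ.(λ.λ.0) (λ.λ.1) 0) (λ.λ.λ.λ.λ.λ.1) ((λ.λ.0) (λ.λ.1))
  step 3: (λ.(λ.λ.0) (λ.λ.1)) (λ.(λ.λ.0) (λ.λ.1) 0) (λ.λ.λ.λ.λ.λ.1) ((λ.λ.0) (λ.λ.1))
  step 4: (λ.λ.0) (λ.λ.1) (λ.λ.λ.λ.λ.λ.1) ((λ.λ.0) (λ.λ.1))
  step 5: (λ.0) (λ.λ.λ.λ.λ.λ.1) ((λ.λ.0) (λ.λ.1))
  step 6: (λ.λ.λ.λ.λ.λ.1) ((λ.λ.0) (λ.λ.1))
  step 7: λ.λ.λ.λ.λ.1

Answer: normal form = λ.λ.λ.λ.λ.1  (in 7 steps)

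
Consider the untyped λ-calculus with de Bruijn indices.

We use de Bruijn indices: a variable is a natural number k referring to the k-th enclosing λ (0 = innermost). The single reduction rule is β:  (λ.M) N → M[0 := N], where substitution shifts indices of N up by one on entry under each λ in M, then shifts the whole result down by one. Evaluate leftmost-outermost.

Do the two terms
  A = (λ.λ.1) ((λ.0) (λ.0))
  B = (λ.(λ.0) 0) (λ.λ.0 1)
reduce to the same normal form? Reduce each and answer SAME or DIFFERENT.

Answer: DIFFERENT — A ⇓ λ.λ.0, B ⇓ λ.λ.0 1

Reduction:
Term A:
  start: (λ.λ.1) ((λ.0) (λ.0))
  step 1: λ.(λ.0) (λ.0)
  step 2: λ.λ.0

Term B:
  start: (λ.(λ.0) 0) (λ.λ.0 1)
  step 1: (λ.0) (λ.λ.0 1)
  step 2: λ.λ.0 1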